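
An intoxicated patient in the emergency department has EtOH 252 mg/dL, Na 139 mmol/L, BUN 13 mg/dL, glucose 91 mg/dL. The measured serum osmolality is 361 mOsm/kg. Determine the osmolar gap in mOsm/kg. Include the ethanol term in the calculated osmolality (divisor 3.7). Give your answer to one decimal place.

Calculated osmolality = 2·Na + glucose/18 + BUN/2.8 + ethanol/3.7
= 2·139 + 91/18 + 13/2.8 + 252/3.7
= 278 + 5.06 + 4.64 + 68.11
= 355.81 mOsm/kg ≈ 355.8 mOsm/kg
Osmolar gap = measured − calculated = 361 − 355.8 = 5.2 mOsm/kg

5.2 mOsm/kg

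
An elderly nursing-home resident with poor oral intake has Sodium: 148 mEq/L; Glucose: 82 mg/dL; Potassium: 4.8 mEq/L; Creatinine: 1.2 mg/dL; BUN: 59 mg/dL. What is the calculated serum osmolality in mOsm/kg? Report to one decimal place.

Calculated osmolality = 2·Na + glucose/18 + BUN/2.8
= 2·148 + 82/18 + 59/2.8
= 296 + 4.56 + 21.07
= 321.63 mOsm/kg

321.6 mOsm/kg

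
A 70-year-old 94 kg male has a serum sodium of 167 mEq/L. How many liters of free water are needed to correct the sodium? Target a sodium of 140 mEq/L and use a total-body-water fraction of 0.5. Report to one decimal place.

TBW = 0.5 · 94 = 47 L
Free water deficit = TBW · (Na/140 − 1)
= 47 · (167/140 − 1)
= 47 · 0.1929
= 9.07 L

9.1 L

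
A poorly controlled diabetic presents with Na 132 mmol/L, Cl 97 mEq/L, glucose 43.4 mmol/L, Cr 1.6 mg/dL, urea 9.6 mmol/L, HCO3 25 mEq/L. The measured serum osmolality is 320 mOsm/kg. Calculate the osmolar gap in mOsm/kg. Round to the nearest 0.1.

3.0 mOsm/kg

Calculated osmolality = 2·Na + glucose + urea
= 2·132 + 43.4 + 9.6
= 264 + 43.40 + 9.60
= 317 mOsm/kg ≈ 317.0 mOsm/kg
Osmolar gap = measured − calculated = 320 − 317.0 = 3.0 mOsm/kg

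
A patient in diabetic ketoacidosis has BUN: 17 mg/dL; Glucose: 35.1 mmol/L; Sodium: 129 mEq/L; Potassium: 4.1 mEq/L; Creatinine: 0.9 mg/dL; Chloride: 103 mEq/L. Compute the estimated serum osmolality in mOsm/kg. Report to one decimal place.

Calculated osmolality = 2·Na + glucose + BUN/2.8
= 2·129 + 35.1 + 17/2.8
= 258 + 35.10 + 6.07
= 299.17 mOsm/kg

299.2 mOsm/kg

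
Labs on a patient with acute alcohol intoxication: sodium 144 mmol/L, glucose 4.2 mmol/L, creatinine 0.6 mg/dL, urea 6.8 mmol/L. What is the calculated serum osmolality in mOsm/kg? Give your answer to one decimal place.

299.0 mOsm/kg

Calculated osmolality = 2·Na + glucose + urea
= 2·144 + 4.2 + 6.8
= 288 + 4.20 + 6.80
= 299 mOsm/kg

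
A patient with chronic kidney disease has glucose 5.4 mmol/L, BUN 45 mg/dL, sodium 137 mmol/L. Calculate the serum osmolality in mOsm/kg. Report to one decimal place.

Calculated osmolality = 2·Na + glucose + BUN/2.8
= 2·137 + 5.4 + 45/2.8
= 274 + 5.40 + 16.07
= 295.47 mOsm/kg

295.5 mOsm/kg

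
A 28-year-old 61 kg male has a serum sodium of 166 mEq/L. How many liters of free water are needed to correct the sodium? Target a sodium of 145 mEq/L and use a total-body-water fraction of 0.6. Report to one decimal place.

TBW = 0.6 · 61 = 36.6 L
Free water deficit = TBW · (Na/145 − 1)
= 36.6 · (166/145 − 1)
= 36.6 · 0.1448
= 5.3 L

5.3 L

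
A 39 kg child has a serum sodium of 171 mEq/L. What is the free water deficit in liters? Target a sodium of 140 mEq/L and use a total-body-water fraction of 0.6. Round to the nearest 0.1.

5.2 L

TBW = 0.6 · 39 = 23.4 L
Free water deficit = TBW · (Na/140 − 1)
= 23.4 · (171/140 − 1)
= 23.4 · 0.2214
= 5.18 L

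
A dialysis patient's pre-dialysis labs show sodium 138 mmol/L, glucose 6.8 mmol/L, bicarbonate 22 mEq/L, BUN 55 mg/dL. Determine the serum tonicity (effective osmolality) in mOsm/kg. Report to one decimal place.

Effective osmolality excludes urea (freely permeant across cell membranes):
2·Na + glucose
= 2·138 + 6.8
= 276 + 6.8
= 282.8 mOsm/kg

282.8 mOsm/kg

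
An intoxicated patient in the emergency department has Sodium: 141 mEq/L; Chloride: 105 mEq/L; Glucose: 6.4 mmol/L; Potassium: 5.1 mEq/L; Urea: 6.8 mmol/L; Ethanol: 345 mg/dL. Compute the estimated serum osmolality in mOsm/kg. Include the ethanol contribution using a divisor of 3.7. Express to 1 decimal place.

Calculated osmolality = 2·Na + glucose + urea + ethanol/3.7
= 2·141 + 6.4 + 6.8 + 345/3.7
= 282 + 6.40 + 6.80 + 93.24
= 388.44 mOsm/kg

388.4 mOsm/kg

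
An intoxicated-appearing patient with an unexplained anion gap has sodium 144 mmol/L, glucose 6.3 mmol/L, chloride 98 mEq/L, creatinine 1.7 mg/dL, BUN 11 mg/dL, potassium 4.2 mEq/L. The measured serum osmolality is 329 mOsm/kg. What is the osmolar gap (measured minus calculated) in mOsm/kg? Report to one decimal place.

30.8 mOsm/kg

Calculated osmolality = 2·Na + glucose + BUN/2.8
= 2·144 + 6.3 + 11/2.8
= 288 + 6.30 + 3.93
= 298.23 mOsm/kg ≈ 298.2 mOsm/kg
Osmolar gap = measured − calculated = 329 − 298.2 = 30.8 mOsm/kg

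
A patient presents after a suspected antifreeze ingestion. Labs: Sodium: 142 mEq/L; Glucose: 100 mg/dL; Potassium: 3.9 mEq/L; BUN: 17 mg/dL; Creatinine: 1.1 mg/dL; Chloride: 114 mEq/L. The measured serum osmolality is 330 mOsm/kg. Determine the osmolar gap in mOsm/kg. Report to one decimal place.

Calculated osmolality = 2·Na + glucose/18 + BUN/2.8
= 2·142 + 100/18 + 17/2.8
= 284 + 5.56 + 6.07
= 295.63 mOsm/kg ≈ 295.6 mOsm/kg
Osmolar gap = measured − calculated = 330 − 295.6 = 34.4 mOsm/kg

34.4 mOsm/kg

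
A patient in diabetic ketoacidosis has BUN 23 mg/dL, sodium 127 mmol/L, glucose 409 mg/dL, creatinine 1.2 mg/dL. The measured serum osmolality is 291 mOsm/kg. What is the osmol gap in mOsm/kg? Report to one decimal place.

Calculated osmolality = 2·Na + glucose/18 + BUN/2.8
= 2·127 + 409/18 + 23/2.8
= 254 + 22.72 + 8.21
= 284.93 mOsm/kg ≈ 284.9 mOsm/kg
Osmolar gap = measured − calculated = 291 − 284.9 = 6.1 mOsm/kg

6.1 mOsm/kg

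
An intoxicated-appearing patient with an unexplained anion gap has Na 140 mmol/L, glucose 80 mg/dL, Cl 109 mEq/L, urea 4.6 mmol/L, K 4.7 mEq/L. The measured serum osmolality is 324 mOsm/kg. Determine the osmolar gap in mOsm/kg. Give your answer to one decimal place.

35.0 mOsm/kg

Calculated osmolality = 2·Na + glucose/18 + urea
= 2·140 + 80/18 + 4.6
= 280 + 4.44 + 4.60
= 289.04 mOsm/kg ≈ 289.0 mOsm/kg
Osmolar gap = measured − calculated = 324 − 289.0 = 35.0 mOsm/kg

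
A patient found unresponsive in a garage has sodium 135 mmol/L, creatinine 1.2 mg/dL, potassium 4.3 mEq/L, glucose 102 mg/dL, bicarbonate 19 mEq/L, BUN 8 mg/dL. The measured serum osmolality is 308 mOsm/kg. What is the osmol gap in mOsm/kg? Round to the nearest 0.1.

29.5 mOsm/kg

Calculated osmolality = 2·Na + glucose/18 + BUN/2.8
= 2·135 + 102/18 + 8/2.8
= 270 + 5.67 + 2.86
= 278.53 mOsm/kg ≈ 278.5 mOsm/kg
Osmolar gap = measured − calculated = 308 − 278.5 = 29.5 mOsm/kg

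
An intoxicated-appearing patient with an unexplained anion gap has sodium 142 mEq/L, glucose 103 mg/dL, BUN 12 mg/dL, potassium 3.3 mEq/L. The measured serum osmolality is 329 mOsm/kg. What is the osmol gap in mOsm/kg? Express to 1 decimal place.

Calculated osmolality = 2·Na + glucose/18 + BUN/2.8
= 2·142 + 103/18 + 12/2.8
= 284 + 5.72 + 4.29
= 294.01 mOsm/kg ≈ 294.0 mOsm/kg
Osmolar gap = measured − calculated = 329 − 294.0 = 35.0 mOsm/kg

35.0 mOsm/kg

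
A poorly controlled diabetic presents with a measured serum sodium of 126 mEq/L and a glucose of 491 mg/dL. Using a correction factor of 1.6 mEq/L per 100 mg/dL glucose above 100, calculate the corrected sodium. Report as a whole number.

Corrected Na = measured Na + 1.6 · (glucose − 100)/100
= 126 + 1.6 · (491 − 100)/100
= 126 + 6.3
= 132.3 mEq/L

132 mEq/L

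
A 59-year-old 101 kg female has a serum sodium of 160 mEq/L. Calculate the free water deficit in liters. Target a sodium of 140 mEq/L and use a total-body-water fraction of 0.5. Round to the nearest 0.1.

7.2 L

TBW = 0.5 · 101 = 50.5 L
Free water deficit = TBW · (Na/140 − 1)
= 50.5 · (160/140 − 1)
= 50.5 · 0.1429
= 7.22 L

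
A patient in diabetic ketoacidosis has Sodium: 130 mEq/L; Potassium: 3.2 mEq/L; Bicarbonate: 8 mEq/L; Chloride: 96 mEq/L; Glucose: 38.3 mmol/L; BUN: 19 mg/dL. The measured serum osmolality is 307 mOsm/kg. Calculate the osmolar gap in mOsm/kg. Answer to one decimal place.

Calculated osmolality = 2·Na + glucose + BUN/2.8
= 2·130 + 38.3 + 19/2.8
= 260 + 38.30 + 6.79
= 305.09 mOsm/kg ≈ 305.1 mOsm/kg
Osmolar gap = measured − calculated = 307 − 305.1 = 1.9 mOsm/kg

1.9 mOsm/kg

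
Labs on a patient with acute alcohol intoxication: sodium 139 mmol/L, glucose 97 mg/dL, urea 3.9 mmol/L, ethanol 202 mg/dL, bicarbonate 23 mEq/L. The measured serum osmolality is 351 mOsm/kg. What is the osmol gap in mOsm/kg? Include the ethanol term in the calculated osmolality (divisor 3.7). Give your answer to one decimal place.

9.1 mOsm/kg

Calculated osmolality = 2·Na + glucose/18 + urea + ethanol/3.7
= 2·139 + 97/18 + 3.9 + 202/3.7
= 278 + 5.39 + 3.90 + 54.59
= 341.88 mOsm/kg ≈ 341.9 mOsm/kg
Osmolar gap = measured − calculated = 351 − 341.9 = 9.1 mOsm/kg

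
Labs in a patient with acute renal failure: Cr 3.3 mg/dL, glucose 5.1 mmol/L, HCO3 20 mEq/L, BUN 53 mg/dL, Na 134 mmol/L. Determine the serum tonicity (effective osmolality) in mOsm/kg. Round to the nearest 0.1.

273.1 mOsm/kg

Effective osmolality excludes urea (freely permeant across cell membranes):
2·Na + glucose
= 2·134 + 5.1
= 268 + 5.1
= 273.1 mOsm/kg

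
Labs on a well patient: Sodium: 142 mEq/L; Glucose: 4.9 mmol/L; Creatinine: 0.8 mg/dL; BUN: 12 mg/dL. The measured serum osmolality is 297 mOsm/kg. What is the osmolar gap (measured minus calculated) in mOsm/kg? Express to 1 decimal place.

Calculated osmolality = 2·Na + glucose + BUN/2.8
= 2·142 + 4.9 + 12/2.8
= 284 + 4.90 + 4.29
= 293.19 mOsm/kg ≈ 293.2 mOsm/kg
Osmolar gap = measured − calculated = 297 − 293.2 = 3.8 mOsm/kg

3.8 mOsm/kg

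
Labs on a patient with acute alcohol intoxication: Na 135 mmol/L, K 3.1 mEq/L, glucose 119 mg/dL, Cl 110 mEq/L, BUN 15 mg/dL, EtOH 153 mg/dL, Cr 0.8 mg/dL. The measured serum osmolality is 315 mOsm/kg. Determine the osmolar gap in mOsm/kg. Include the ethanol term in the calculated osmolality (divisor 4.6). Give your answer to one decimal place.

-0.2 mOsm/kg

Calculated osmolality = 2·Na + glucose/18 + BUN/2.8 + ethanol/4.6
= 2·135 + 119/18 + 15/2.8 + 153/4.6
= 270 + 6.61 + 5.36 + 33.26
= 315.23 mOsm/kg ≈ 315.2 mOsm/kg
Osmolar gap = measured − calculated = 315 − 315.2 = -0.2 mOsm/kg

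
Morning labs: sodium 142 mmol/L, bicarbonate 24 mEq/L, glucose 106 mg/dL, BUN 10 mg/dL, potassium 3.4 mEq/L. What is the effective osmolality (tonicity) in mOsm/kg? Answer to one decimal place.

289.9 mOsm/kg

Effective osmolality excludes urea (freely permeant across cell membranes):
2·Na + glucose/18
= 2·142 + 106/18
= 284 + 5.89
= 289.89 mOsm/kg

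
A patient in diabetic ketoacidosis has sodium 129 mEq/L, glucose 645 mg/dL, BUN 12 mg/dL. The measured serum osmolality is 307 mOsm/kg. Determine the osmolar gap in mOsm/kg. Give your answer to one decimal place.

8.9 mOsm/kg

Calculated osmolality = 2·Na + glucose/18 + BUN/2.8
= 2·129 + 645/18 + 12/2.8
= 258 + 35.83 + 4.29
= 298.12 mOsm/kg ≈ 298.1 mOsm/kg
Osmolar gap = measured − calculated = 307 − 298.1 = 8.9 mOsm/kg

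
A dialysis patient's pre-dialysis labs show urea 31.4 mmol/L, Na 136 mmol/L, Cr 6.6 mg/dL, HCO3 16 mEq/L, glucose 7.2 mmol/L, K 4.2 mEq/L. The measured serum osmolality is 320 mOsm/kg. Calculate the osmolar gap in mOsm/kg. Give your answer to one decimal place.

Calculated osmolality = 2·Na + glucose + urea
= 2·136 + 7.2 + 31.4
= 272 + 7.20 + 31.40
= 310.6 mOsm/kg ≈ 310.6 mOsm/kg
Osmolar gap = measured − calculated = 320 − 310.6 = 9.4 mOsm/kg

9.4 mOsm/kg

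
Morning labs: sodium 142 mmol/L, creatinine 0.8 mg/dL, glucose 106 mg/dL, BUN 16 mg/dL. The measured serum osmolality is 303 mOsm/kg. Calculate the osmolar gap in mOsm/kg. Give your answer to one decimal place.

Calculated osmolality = 2·Na + glucose/18 + BUN/2.8
= 2·142 + 106/18 + 16/2.8
= 284 + 5.89 + 5.71
= 295.6 mOsm/kg ≈ 295.6 mOsm/kg
Osmolar gap = measured − calculated = 303 − 295.6 = 7.4 mOsm/kg

7.4 mOsm/kg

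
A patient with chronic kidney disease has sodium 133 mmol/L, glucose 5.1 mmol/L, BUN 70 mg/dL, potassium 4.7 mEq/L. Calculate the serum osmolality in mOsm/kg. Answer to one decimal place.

Calculated osmolality = 2·Na + glucose + BUN/2.8
= 2·133 + 5.1 + 70/2.8
= 266 + 5.10 + 25
= 296.1 mOsm/kg

296.1 mOsm/kg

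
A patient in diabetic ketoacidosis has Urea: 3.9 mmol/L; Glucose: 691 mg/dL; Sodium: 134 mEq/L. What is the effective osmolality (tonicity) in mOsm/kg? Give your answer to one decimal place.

Effective osmolality excludes urea (freely permeant across cell membranes):
2·Na + glucose/18
= 2·134 + 691/18
= 268 + 38.39
= 306.39 mOsm/kg

306.4 mOsm/kg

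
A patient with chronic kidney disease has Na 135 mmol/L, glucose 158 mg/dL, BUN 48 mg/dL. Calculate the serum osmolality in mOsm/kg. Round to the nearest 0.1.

295.9 mOsm/kg

Calculated osmolality = 2·Na + glucose/18 + BUN/2.8
= 2·135 + 158/18 + 48/2.8
= 270 + 8.78 + 17.14
= 295.92 mOsm/kg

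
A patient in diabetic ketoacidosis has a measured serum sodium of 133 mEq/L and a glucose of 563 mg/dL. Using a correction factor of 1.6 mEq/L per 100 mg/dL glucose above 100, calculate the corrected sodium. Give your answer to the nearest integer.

Corrected Na = measured Na + 1.6 · (glucose − 100)/100
= 133 + 1.6 · (563 − 100)/100
= 133 + 7.4
= 140.4 mEq/L

140 mEq/L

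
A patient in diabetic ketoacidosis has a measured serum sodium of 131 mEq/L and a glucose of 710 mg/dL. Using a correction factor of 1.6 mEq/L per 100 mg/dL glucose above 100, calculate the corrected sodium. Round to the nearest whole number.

141 mEq/L

Corrected Na = measured Na + 1.6 · (glucose − 100)/100
= 131 + 1.6 · (710 − 100)/100
= 131 + 9.8
= 140.8 mEq/L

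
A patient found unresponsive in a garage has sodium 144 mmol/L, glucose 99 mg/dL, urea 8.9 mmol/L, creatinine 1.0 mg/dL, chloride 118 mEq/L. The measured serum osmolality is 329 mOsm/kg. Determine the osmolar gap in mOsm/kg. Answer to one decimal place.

Calculated osmolality = 2·Na + glucose/18 + urea
= 2·144 + 99/18 + 8.9
= 288 + 5.50 + 8.90
= 302.4 mOsm/kg ≈ 302.4 mOsm/kg
Osmolar gap = measured − calculated = 329 − 302.4 = 26.6 mOsm/kg

26.6 mOsm/kg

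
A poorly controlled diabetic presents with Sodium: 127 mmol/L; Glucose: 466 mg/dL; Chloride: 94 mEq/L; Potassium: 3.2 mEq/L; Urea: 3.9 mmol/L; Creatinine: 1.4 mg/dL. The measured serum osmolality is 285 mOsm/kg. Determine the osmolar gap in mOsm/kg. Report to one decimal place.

Calculated osmolality = 2·Na + glucose/18 + urea
= 2·127 + 466/18 + 3.9
= 254 + 25.89 + 3.90
= 283.79 mOsm/kg ≈ 283.8 mOsm/kg
Osmolar gap = measured − calculated = 285 − 283.8 = 1.2 mOsm/kg

1.2 mOsm/kg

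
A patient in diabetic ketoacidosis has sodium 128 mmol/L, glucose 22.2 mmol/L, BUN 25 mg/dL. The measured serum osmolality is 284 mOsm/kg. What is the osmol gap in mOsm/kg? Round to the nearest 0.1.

-3.1 mOsm/kg

Calculated osmolality = 2·Na + glucose + BUN/2.8
= 2·128 + 22.2 + 25/2.8
= 256 + 22.20 + 8.93
= 287.13 mOsm/kg ≈ 287.1 mOsm/kg
Osmolar gap = measured − calculated = 284 − 287.1 = -3.1 mOsm/kg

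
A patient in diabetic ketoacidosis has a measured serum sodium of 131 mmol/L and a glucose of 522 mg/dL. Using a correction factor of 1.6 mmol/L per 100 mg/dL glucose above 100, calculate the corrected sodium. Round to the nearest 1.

Corrected Na = measured Na + 1.6 · (glucose − 100)/100
= 131 + 1.6 · (522 − 100)/100
= 131 + 6.8
= 137.8 mmol/L

138 mmol/L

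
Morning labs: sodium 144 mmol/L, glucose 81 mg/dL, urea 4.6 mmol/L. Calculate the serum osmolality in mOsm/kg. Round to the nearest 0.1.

Calculated osmolality = 2·Na + glucose/18 + urea
= 2·144 + 81/18 + 4.6
= 288 + 4.50 + 4.60
= 297.1 mOsm/kg

297.1 mOsm/kg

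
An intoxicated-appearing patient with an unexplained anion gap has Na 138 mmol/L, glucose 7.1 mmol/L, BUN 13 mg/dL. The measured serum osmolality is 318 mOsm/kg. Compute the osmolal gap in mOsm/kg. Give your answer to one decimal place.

Calculated osmolality = 2·Na + glucose + BUN/2.8
= 2·138 + 7.1 + 13/2.8
= 276 + 7.10 + 4.64
= 287.74 mOsm/kg ≈ 287.7 mOsm/kg
Osmolar gap = measured − calculated = 318 − 287.7 = 30.3 mOsm/kg

30.3 mOsm/kg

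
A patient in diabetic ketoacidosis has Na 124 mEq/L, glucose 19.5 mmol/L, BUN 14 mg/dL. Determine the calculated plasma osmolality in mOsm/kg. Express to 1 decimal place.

Calculated osmolality = 2·Na + glucose + BUN/2.8
= 2·124 + 19.5 + 14/2.8
= 248 + 19.50 + 5
= 272.5 mOsm/kg

272.5 mOsm/kg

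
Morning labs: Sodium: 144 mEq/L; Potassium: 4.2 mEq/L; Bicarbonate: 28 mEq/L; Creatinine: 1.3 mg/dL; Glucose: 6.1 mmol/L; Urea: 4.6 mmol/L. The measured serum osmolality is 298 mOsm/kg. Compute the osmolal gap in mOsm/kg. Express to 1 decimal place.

-0.7 mOsm/kg

Calculated osmolality = 2·Na + glucose + urea
= 2·144 + 6.1 + 4.6
= 288 + 6.10 + 4.60
= 298.7 mOsm/kg ≈ 298.7 mOsm/kg
Osmolar gap = measured − calculated = 298 − 298.7 = -0.7 mOsm/kg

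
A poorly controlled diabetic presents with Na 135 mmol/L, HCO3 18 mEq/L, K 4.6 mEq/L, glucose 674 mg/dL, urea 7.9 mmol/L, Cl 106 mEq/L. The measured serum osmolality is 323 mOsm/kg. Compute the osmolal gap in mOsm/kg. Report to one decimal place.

7.7 mOsm/kg

Calculated osmolality = 2·Na + glucose/18 + urea
= 2·135 + 674/18 + 7.9
= 270 + 37.44 + 7.90
= 315.34 mOsm/kg ≈ 315.3 mOsm/kg
Osmolar gap = measured − calculated = 323 − 315.3 = 7.7 mOsm/kg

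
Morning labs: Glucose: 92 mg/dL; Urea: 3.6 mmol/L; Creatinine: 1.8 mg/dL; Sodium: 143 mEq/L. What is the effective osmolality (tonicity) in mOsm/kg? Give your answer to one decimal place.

Effective osmolality excludes urea (freely permeant across cell membranes):
2·Na + glucose/18
= 2·143 + 92/18
= 286 + 5.11
= 291.11 mOsm/kg

291.1 mOsm/kg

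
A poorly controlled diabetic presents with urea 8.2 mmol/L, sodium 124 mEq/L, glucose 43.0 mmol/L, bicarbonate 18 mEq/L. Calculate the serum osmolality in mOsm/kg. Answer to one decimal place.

Calculated osmolality = 2·Na + glucose + urea
= 2·124 + 43 + 8.2
= 248 + 43 + 8.20
= 299.2 mOsm/kg

299.2 mOsm/kg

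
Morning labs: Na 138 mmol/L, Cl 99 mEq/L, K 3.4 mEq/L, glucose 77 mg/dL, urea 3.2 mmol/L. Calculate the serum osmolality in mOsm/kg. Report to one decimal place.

Calculated osmolality = 2·Na + glucose/18 + urea
= 2·138 + 77/18 + 3.2
= 276 + 4.28 + 3.20
= 283.48 mOsm/kg

283.5 mOsm/kg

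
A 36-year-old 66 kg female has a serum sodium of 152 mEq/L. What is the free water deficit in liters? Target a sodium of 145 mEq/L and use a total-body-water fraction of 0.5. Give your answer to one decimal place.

TBW = 0.5 · 66 = 33 L
Free water deficit = TBW · (Na/145 − 1)
= 33 · (152/145 − 1)
= 33 · 0.0483
= 1.59 L

1.6 L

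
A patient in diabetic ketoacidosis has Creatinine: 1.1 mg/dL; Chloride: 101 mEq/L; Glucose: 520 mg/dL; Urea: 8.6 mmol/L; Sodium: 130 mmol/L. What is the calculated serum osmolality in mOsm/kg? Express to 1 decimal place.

Calculated osmolality = 2·Na + glucose/18 + urea
= 2·130 + 520/18 + 8.6
= 260 + 28.89 + 8.60
= 297.49 mOsm/kg

297.5 mOsm/kg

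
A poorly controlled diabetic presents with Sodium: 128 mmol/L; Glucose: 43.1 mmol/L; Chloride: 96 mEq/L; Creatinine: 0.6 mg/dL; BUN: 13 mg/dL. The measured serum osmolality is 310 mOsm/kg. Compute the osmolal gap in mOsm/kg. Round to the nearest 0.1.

6.3 mOsm/kg

Calculated osmolality = 2·Na + glucose + BUN/2.8
= 2·128 + 43.1 + 13/2.8
= 256 + 43.10 + 4.64
= 303.74 mOsm/kg ≈ 303.7 mOsm/kg
Osmolar gap = measured − calculated = 310 − 303.7 = 6.3 mOsm/kg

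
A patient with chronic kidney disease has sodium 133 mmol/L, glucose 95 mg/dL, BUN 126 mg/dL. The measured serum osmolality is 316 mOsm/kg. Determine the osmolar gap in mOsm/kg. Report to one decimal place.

-0.3 mOsm/kg

Calculated osmolality = 2·Na + glucose/18 + BUN/2.8
= 2·133 + 95/18 + 126/2.8
= 266 + 5.28 + 45
= 316.28 mOsm/kg ≈ 316.3 mOsm/kg
Osmolar gap = measured − calculated = 316 − 316.3 = -0.3 mOsm/kg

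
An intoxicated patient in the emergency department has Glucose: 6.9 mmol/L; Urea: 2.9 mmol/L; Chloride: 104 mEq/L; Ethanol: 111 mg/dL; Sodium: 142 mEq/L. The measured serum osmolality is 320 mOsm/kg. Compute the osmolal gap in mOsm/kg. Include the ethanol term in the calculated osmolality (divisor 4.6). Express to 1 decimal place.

Calculated osmolality = 2·Na + glucose + urea + ethanol/4.6
= 2·142 + 6.9 + 2.9 + 111/4.6
= 284 + 6.90 + 2.90 + 24.13
= 317.93 mOsm/kg ≈ 317.9 mOsm/kg
Osmolar gap = measured − calculated = 320 − 317.9 = 2.1 mOsm/kg

2.1 mOsm/kg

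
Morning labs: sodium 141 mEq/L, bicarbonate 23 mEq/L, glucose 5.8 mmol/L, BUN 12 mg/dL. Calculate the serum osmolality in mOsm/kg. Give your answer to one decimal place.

292.1 mOsm/kg

Calculated osmolality = 2·Na + glucose + BUN/2.8
= 2·141 + 5.8 + 12/2.8
= 282 + 5.80 + 4.29
= 292.09 mOsm/kg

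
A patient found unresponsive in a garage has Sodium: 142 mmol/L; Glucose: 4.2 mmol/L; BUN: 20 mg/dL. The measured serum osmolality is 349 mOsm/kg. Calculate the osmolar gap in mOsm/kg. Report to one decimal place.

53.7 mOsm/kg

Calculated osmolality = 2·Na + glucose + BUN/2.8
= 2·142 + 4.2 + 20/2.8
= 284 + 4.20 + 7.14
= 295.34 mOsm/kg ≈ 295.3 mOsm/kg
Osmolar gap = measured − calculated = 349 − 295.3 = 53.7 mOsm/kg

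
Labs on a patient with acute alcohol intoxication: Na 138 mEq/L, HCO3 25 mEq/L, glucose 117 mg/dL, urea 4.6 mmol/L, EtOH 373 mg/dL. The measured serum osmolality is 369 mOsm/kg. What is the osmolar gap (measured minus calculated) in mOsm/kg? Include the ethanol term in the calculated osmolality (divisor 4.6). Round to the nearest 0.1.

Calculated osmolality = 2·Na + glucose/18 + urea + ethanol/4.6
= 2·138 + 117/18 + 4.6 + 373/4.6
= 276 + 6.50 + 4.60 + 81.09
= 368.19 mOsm/kg ≈ 368.2 mOsm/kg
Osmolar gap = measured − calculated = 369 − 368.2 = 0.8 mOsm/kg

0.8 mOsm/kg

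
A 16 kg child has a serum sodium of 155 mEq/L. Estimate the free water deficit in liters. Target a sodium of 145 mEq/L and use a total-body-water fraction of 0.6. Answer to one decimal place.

0.7 L

TBW = 0.6 · 16 = 9.6 L
Free water deficit = TBW · (Na/145 − 1)
= 9.6 · (155/145 − 1)
= 9.6 · 0.069
= 0.66 L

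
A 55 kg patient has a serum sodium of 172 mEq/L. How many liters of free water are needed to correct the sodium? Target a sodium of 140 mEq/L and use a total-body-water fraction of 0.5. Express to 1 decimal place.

6.3 L

TBW = 0.5 · 55 = 27.5 L
Free water deficit = TBW · (Na/140 − 1)
= 27.5 · (172/140 − 1)
= 27.5 · 0.2286
= 6.29 L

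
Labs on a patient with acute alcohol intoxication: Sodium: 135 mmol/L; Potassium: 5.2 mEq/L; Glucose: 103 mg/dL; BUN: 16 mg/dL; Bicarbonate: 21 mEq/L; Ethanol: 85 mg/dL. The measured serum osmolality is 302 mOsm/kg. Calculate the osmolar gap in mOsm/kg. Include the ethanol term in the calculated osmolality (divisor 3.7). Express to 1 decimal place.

-2.4 mOsm/kg

Calculated osmolality = 2·Na + glucose/18 + BUN/2.8 + ethanol/3.7
= 2·135 + 103/18 + 16/2.8 + 85/3.7
= 270 + 5.72 + 5.71 + 22.97
= 304.4 mOsm/kg ≈ 304.4 mOsm/kg
Osmolar gap = measured − calculated = 302 − 304.4 = -2.4 mOsm/kg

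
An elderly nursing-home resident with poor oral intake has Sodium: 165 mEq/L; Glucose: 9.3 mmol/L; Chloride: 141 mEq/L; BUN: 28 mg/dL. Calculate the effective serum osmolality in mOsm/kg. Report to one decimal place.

339.3 mOsm/kg

Effective osmolality excludes urea (freely permeant across cell membranes):
2·Na + glucose
= 2·165 + 9.3
= 330 + 9.3
= 339.3 mOsm/kg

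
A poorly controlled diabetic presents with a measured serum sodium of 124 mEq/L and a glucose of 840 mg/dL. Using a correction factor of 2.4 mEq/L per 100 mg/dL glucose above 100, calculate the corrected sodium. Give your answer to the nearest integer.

Corrected Na = measured Na + 2.4 · (glucose − 100)/100
= 124 + 2.4 · (840 − 100)/100
= 124 + 17.8
= 141.8 mEq/L

142 mEq/L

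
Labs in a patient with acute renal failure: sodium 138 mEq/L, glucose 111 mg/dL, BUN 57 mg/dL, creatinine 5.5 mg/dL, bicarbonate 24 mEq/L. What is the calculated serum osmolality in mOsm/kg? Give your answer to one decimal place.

Calculated osmolality = 2·Na + glucose/18 + BUN/2.8
= 2·138 + 111/18 + 57/2.8
= 276 + 6.17 + 20.36
= 302.53 mOsm/kg

302.5 mOsm/kg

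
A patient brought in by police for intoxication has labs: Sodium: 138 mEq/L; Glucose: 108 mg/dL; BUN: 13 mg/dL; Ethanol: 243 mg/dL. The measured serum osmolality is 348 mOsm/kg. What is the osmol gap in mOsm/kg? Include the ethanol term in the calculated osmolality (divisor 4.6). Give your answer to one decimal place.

Calculated osmolality = 2·Na + glucose/18 + BUN/2.8 + ethanol/4.6
= 2·138 + 108/18 + 13/2.8 + 243/4.6
= 276 + 6 + 4.64 + 52.83
= 339.47 mOsm/kg ≈ 339.5 mOsm/kg
Osmolar gap = measured − calculated = 348 − 339.5 = 8.5 mOsm/kg

8.5 mOsm/kg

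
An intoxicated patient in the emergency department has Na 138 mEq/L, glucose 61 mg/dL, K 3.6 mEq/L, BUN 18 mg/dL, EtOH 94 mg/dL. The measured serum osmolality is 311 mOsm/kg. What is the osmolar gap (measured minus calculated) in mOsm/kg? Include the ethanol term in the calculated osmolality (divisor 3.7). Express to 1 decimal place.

Calculated osmolality = 2·Na + glucose/18 + BUN/2.8 + ethanol/3.7
= 2·138 + 61/18 + 18/2.8 + 94/3.7
= 276 + 3.39 + 6.43 + 25.41
= 311.23 mOsm/kg ≈ 311.2 mOsm/kg
Osmolar gap = measured − calculated = 311 − 311.2 = -0.2 mOsm/kg

-0.2 mOsm/kg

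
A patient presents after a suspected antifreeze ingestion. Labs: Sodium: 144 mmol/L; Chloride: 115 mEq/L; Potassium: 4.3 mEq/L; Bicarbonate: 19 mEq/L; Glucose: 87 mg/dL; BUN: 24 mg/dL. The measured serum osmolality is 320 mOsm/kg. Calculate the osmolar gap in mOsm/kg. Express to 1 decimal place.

Calculated osmolality = 2·Na + glucose/18 + BUN/2.8
= 2·144 + 87/18 + 24/2.8
= 288 + 4.83 + 8.57
= 301.4 mOsm/kg ≈ 301.4 mOsm/kg
Osmolar gap = measured − calculated = 320 − 301.4 = 18.6 mOsm/kg

18.6 mOsm/kg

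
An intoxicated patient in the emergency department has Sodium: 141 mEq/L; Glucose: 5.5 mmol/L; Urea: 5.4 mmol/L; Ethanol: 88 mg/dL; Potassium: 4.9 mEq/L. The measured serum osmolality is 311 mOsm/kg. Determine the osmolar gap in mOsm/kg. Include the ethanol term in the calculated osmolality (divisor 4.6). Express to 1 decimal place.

-1.0 mOsm/kg

Calculated osmolality = 2·Na + glucose + urea + ethanol/4.6
= 2·141 + 5.5 + 5.4 + 88/4.6
= 282 + 5.50 + 5.40 + 19.13
= 312.03 mOsm/kg ≈ 312.0 mOsm/kg
Osmolar gap = measured − calculated = 311 − 312.0 = -1.0 mOsm/kg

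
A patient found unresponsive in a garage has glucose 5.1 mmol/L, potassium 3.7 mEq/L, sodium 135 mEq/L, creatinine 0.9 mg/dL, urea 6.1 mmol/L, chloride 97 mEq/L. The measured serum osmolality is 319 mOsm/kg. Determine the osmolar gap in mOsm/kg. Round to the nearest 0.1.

Calculated osmolality = 2·Na + glucose + urea
= 2·135 + 5.1 + 6.1
= 270 + 5.10 + 6.10
= 281.2 mOsm/kg ≈ 281.2 mOsm/kg
Osmolar gap = measured − calculated = 319 − 281.2 = 37.8 mOsm/kg

37.8 mOsm/kg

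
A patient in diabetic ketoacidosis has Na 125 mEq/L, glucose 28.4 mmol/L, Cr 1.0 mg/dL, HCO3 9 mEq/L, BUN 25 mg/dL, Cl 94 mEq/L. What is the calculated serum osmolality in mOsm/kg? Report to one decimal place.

Calculated osmolality = 2·Na + glucose + BUN/2.8
= 2·125 + 28.4 + 25/2.8
= 250 + 28.40 + 8.93
= 287.33 mOsm/kg

287.3 mOsm/kg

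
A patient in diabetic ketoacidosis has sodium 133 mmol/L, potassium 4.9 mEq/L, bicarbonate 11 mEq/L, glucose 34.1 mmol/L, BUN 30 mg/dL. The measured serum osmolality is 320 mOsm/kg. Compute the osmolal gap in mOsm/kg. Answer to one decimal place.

Calculated osmolality = 2·Na + glucose + BUN/2.8
= 2·133 + 34.1 + 30/2.8
= 266 + 34.10 + 10.71
= 310.81 mOsm/kg ≈ 310.8 mOsm/kg
Osmolar gap = measured − calculated = 320 − 310.8 = 9.2 mOsm/kg

9.2 mOsm/kg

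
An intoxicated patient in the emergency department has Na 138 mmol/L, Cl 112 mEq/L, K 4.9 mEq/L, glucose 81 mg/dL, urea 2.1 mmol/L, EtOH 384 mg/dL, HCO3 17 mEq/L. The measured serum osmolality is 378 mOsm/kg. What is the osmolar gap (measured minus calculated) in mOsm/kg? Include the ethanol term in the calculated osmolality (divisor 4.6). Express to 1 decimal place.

11.9 mOsm/kg

Calculated osmolality = 2·Na + glucose/18 + urea + ethanol/4.6
= 2·138 + 81/18 + 2.1 + 384/4.6
= 276 + 4.50 + 2.10 + 83.48
= 366.08 mOsm/kg ≈ 366.1 mOsm/kg
Osmolar gap = measured − calculated = 378 − 366.1 = 11.9 mOsm/kg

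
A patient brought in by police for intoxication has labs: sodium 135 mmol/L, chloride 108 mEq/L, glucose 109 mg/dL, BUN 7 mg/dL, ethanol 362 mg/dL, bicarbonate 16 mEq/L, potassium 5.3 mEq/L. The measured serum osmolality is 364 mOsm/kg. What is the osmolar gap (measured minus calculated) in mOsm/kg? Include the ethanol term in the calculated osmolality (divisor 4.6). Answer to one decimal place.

Calculated osmolality = 2·Na + glucose/18 + BUN/2.8 + ethanol/4.6
= 2·135 + 109/18 + 7/2.8 + 362/4.6
= 270 + 6.06 + 2.50 + 78.70
= 357.26 mOsm/kg ≈ 357.3 mOsm/kg
Osmolar gap = measured − calculated = 364 − 357.3 = 6.7 mOsm/kg

6.7 mOsm/kg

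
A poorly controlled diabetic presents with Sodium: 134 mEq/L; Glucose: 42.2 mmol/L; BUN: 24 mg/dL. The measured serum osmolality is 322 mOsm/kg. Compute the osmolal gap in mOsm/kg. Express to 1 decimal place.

Calculated osmolality = 2·Na + glucose + BUN/2.8
= 2·134 + 42.2 + 24/2.8
= 268 + 42.20 + 8.57
= 318.77 mOsm/kg ≈ 318.8 mOsm/kg
Osmolar gap = measured − calculated = 322 − 318.8 = 3.2 mOsm/kg

3.2 mOsm/kg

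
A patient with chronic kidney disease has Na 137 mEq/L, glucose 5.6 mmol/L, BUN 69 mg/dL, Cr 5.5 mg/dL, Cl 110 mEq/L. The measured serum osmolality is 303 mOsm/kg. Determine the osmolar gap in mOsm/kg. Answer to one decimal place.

-1.2 mOsm/kg

Calculated osmolality = 2·Na + glucose + BUN/2.8
= 2·137 + 5.6 + 69/2.8
= 274 + 5.60 + 24.64
= 304.24 mOsm/kg ≈ 304.2 mOsm/kg
Osmolar gap = measured − calculated = 303 − 304.2 = -1.2 mOsm/kg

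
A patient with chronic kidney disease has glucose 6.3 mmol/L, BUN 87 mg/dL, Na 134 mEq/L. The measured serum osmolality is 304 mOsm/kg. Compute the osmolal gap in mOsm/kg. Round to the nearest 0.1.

-1.4 mOsm/kg

Calculated osmolality = 2·Na + glucose + BUN/2.8
= 2·134 + 6.3 + 87/2.8
= 268 + 6.30 + 31.07
= 305.37 mOsm/kg ≈ 305.4 mOsm/kg
Osmolar gap = measured − calculated = 304 − 305.4 = -1.4 mOsm/kg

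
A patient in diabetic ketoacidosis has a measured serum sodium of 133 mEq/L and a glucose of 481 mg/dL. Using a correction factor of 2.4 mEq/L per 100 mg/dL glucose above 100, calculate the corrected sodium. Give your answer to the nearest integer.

Corrected Na = measured Na + 2.4 · (glucose − 100)/100
= 133 + 2.4 · (481 − 100)/100
= 133 + 9.1
= 142.1 mEq/L

142 mEq/L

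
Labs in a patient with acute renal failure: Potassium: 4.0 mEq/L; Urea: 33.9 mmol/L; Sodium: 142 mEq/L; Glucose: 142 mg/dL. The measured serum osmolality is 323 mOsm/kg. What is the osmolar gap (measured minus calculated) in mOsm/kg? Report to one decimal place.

-2.8 mOsm/kg

Calculated osmolality = 2·Na + glucose/18 + urea
= 2·142 + 142/18 + 33.9
= 284 + 7.89 + 33.90
= 325.79 mOsm/kg ≈ 325.8 mOsm/kg
Osmolar gap = measured − calculated = 323 − 325.8 = -2.8 mOsm/kg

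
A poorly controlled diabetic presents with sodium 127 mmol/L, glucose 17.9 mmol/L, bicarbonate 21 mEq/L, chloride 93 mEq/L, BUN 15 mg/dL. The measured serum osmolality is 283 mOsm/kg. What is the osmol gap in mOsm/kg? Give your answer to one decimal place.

Calculated osmolality = 2·Na + glucose + BUN/2.8
= 2·127 + 17.9 + 15/2.8
= 254 + 17.90 + 5.36
= 277.26 mOsm/kg ≈ 277.3 mOsm/kg
Osmolar gap = measured − calculated = 283 − 277.3 = 5.7 mOsm/kg

5.7 mOsm/kg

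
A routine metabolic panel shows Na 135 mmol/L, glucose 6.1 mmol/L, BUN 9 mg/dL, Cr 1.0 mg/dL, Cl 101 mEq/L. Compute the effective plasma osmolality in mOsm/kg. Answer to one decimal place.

276.1 mOsm/kg

Effective osmolality excludes urea (freely permeant across cell membranes):
2·Na + glucose
= 2·135 + 6.1
= 270 + 6.1
= 276.1 mOsm/kg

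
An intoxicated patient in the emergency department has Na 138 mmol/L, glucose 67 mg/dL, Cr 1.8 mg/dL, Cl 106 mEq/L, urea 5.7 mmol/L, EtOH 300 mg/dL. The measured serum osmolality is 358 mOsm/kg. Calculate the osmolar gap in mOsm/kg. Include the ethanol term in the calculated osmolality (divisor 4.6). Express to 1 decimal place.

Calculated osmolality = 2·Na + glucose/18 + urea + ethanol/4.6
= 2·138 + 67/18 + 5.7 + 300/4.6
= 276 + 3.72 + 5.70 + 65.22
= 350.64 mOsm/kg ≈ 350.6 mOsm/kg
Osmolar gap = measured − calculated = 358 − 350.6 = 7.4 mOsm/kg

7.4 mOsm/kg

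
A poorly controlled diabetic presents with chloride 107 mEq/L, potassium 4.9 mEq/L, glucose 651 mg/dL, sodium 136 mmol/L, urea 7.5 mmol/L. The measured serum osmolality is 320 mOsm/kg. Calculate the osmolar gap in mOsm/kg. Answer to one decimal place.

Calculated osmolality = 2·Na + glucose/18 + urea
= 2·136 + 651/18 + 7.5
= 272 + 36.17 + 7.50
= 315.67 mOsm/kg ≈ 315.7 mOsm/kg
Osmolar gap = measured − calculated = 320 − 315.7 = 4.3 mOsm/kg

4.3 mOsm/kg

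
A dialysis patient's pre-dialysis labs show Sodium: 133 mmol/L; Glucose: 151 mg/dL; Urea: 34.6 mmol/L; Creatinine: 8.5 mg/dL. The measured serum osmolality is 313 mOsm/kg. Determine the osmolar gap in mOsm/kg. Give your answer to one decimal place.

Calculated osmolality = 2·Na + glucose/18 + urea
= 2·133 + 151/18 + 34.6
= 266 + 8.39 + 34.60
= 308.99 mOsm/kg ≈ 309.0 mOsm/kg
Osmolar gap = measured − calculated = 313 − 309.0 = 4.0 mOsm/kg

4.0 mOsm/kg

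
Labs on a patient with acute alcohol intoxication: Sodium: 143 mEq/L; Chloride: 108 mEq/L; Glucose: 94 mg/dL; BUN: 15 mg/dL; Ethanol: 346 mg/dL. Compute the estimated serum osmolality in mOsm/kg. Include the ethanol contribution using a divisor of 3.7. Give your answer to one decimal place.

Calculated osmolality = 2·Na + glucose/18 + BUN/2.8 + ethanol/3.7
= 2·143 + 94/18 + 15/2.8 + 346/3.7
= 286 + 5.22 + 5.36 + 93.51
= 390.09 mOsm/kg

390.1 mOsm/kg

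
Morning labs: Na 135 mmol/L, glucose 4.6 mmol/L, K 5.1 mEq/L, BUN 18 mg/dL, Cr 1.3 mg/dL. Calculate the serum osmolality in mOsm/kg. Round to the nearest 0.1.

Calculated osmolality = 2·Na + glucose + BUN/2.8
= 2·135 + 4.6 + 18/2.8
= 270 + 4.60 + 6.43
= 281.03 mOsm/kg

281.0 mOsm/kg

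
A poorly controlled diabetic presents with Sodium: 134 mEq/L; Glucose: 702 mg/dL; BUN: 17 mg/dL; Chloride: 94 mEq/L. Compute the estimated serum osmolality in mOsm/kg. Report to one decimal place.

Calculated osmolality = 2·Na + glucose/18 + BUN/2.8
= 2·134 + 702/18 + 17/2.8
= 268 + 39 + 6.07
= 313.07 mOsm/kg

313.1 mOsm/kg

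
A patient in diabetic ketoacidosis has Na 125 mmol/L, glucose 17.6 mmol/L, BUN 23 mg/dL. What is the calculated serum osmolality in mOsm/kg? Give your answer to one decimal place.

275.8 mOsm/kg

Calculated osmolality = 2·Na + glucose + BUN/2.8
= 2·125 + 17.6 + 23/2.8
= 250 + 17.60 + 8.21
= 275.81 mOsm/kg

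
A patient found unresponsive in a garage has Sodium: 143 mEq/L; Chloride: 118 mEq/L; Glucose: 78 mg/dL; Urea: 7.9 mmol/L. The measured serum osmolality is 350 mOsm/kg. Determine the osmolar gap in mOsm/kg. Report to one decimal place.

Calculated osmolality = 2·Na + glucose/18 + urea
= 2·143 + 78/18 + 7.9
= 286 + 4.33 + 7.90
= 298.23 mOsm/kg ≈ 298.2 mOsm/kg
Osmolar gap = measured − calculated = 350 − 298.2 = 51.8 mOsm/kg

51.8 mOsm/kg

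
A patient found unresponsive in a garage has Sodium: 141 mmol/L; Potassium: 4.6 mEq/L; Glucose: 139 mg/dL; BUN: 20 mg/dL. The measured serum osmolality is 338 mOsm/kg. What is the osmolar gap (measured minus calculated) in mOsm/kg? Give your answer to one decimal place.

Calculated osmolality = 2·Na + glucose/18 + BUN/2.8
= 2·141 + 139/18 + 20/2.8
= 282 + 7.72 + 7.14
= 296.86 mOsm/kg ≈ 296.9 mOsm/kg
Osmolar gap = measured − calculated = 338 − 296.9 = 41.1 mOsm/kg

41.1 mOsm/kg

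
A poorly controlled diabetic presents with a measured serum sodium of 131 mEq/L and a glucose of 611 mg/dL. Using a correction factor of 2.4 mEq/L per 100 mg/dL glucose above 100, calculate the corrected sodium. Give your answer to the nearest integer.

143 mEq/L

Corrected Na = measured Na + 2.4 · (glucose − 100)/100
= 131 + 2.4 · (611 − 100)/100
= 131 + 12.3
= 143.3 mEq/L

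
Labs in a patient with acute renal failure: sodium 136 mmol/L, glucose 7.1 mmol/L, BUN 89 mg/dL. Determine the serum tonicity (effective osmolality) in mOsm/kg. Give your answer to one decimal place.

Effective osmolality excludes urea (freely permeant across cell membranes):
2·Na + glucose
= 2·136 + 7.1
= 272 + 7.1
= 279.1 mOsm/kg

279.1 mOsm/kg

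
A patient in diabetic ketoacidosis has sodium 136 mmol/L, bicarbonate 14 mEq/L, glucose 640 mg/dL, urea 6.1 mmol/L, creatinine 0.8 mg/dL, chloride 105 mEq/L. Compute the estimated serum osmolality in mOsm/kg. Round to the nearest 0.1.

313.7 mOsm/kg

Calculated osmolality = 2·Na + glucose/18 + urea
= 2·136 + 640/18 + 6.1
= 272 + 35.56 + 6.10
= 313.66 mOsm/kg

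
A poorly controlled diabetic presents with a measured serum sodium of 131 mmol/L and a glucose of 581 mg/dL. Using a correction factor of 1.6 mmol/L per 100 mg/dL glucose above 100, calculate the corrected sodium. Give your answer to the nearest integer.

Corrected Na = measured Na + 1.6 · (glucose − 100)/100
= 131 + 1.6 · (581 − 100)/100
= 131 + 7.7
= 138.7 mmol/L

139 mmol/L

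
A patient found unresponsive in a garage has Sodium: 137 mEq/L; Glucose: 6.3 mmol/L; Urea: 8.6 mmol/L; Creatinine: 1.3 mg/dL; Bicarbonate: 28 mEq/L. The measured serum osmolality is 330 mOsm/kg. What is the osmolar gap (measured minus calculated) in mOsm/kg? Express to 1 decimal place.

41.1 mOsm/kg

Calculated osmolality = 2·Na + glucose + urea
= 2·137 + 6.3 + 8.6
= 274 + 6.30 + 8.60
= 288.9 mOsm/kg ≈ 288.9 mOsm/kg
Osmolar gap = measured − calculated = 330 − 288.9 = 41.1 mOsm/kg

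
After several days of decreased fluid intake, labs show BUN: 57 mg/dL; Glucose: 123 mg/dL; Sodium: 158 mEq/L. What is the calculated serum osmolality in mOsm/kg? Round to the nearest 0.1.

Calculated osmolality = 2·Na + glucose/18 + BUN/2.8
= 2·158 + 123/18 + 57/2.8
= 316 + 6.83 + 20.36
= 343.19 mOsm/kg

343.2 mOsm/kg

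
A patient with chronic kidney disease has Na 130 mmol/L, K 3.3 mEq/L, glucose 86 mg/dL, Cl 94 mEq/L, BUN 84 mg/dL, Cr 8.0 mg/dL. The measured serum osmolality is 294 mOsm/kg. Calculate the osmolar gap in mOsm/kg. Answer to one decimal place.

Calculated osmolality = 2·Na + glucose/18 + BUN/2.8
= 2·130 + 86/18 + 84/2.8
= 260 + 4.78 + 30
= 294.78 mOsm/kg ≈ 294.8 mOsm/kg
Osmolar gap = measured − calculated = 294 − 294.8 = -0.8 mOsm/kg

-0.8 mOsm/kg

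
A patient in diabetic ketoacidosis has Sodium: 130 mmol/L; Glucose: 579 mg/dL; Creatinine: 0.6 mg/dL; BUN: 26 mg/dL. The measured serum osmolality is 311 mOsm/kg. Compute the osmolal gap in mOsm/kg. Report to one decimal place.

9.5 mOsm/kg

Calculated osmolality = 2·Na + glucose/18 + BUN/2.8
= 2·130 + 579/18 + 26/2.8
= 260 + 32.17 + 9.29
= 301.46 mOsm/kg ≈ 301.5 mOsm/kg
Osmolar gap = measured − calculated = 311 − 301.5 = 9.5 mOsm/kg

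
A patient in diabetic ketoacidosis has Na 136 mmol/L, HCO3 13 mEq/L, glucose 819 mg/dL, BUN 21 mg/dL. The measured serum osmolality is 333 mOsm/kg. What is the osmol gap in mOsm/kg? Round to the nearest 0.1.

Calculated osmolality = 2·Na + glucose/18 + BUN/2.8
= 2·136 + 819/18 + 21/2.8
= 272 + 45.50 + 7.50
= 325 mOsm/kg ≈ 325.0 mOsm/kg
Osmolar gap = measured − calculated = 333 − 325.0 = 8.0 mOsm/kg

8.0 mOsm/kg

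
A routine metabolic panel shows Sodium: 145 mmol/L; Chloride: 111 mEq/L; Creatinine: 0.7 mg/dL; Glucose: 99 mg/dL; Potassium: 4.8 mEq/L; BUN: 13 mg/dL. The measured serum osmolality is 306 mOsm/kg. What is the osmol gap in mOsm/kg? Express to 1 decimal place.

Calculated osmolality = 2·Na + glucose/18 + BUN/2.8
= 2·145 + 99/18 + 13/2.8
= 290 + 5.50 + 4.64
= 300.14 mOsm/kg ≈ 300.1 mOsm/kg
Osmolar gap = measured − calculated = 306 − 300.1 = 5.9 mOsm/kg

5.9 mOsm/kg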